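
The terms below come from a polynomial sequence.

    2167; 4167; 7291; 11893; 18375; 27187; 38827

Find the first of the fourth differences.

48

First differences: 2000, 3124, 4602, 6482, 8812, 11640
Second differences: 1124, 1478, 1880, 2330, 2828
Third differences: 354, 402, 450, 498
Fourth differences: 48, 48, 48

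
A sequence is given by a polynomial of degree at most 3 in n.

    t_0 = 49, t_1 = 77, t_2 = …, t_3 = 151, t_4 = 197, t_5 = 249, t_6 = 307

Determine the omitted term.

Using the last 4 terms:
Δ: 46  52  58
Δ²: 6  6
Constant second difference = 6.
Extend backward: 46 − 6 = 40;  151 − 40 = 111

111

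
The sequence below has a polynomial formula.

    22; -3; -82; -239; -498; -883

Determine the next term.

First differences: -25, -79, -157, -259, -385
Second differences: -54, -78, -102, -126
Third differences: -24, -24, -24
Third differences constant at -24.
-126 − 24 = -150;  -385 − 150 = -535;  -883 − 535 = -1418

-1418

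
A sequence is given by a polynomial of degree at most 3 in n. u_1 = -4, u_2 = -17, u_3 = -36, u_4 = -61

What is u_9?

D1: -13 , -19 , -25
D2: -6 , -6
Second differences constant at -6.
-25 − 6 = -31;  -61 − 31 = -92
-31 − 6 = -37;  -92 − 37 = -129
-37 − 6 = -43;  -129 − 43 = -172
-43 − 6 = -49;  -172 − 49 = -221
-49 − 6 = -55;  -221 − 55 = -276

-276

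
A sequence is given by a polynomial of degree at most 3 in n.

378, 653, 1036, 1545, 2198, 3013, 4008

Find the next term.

5201

D1: 275  383  509  653  815  995
D2: 108  126  144  162  180
D3: 18  18  18  18
Third differences constant at 18.
180 + 18 = 198;  995 + 198 = 1193;  4008 + 1193 = 5201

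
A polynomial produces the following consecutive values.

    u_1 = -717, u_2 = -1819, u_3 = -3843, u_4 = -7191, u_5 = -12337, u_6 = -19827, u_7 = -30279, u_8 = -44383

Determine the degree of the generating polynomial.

4

-1102, -2024, -3348, -5146, -7490, -10452, -14104
-922, -1324, -1798, -2344, -2962, -3652
-402, -474, -546, -618, -690
-72, -72, -72, -72
The fourth differences are constant, so the polynomial has degree 4.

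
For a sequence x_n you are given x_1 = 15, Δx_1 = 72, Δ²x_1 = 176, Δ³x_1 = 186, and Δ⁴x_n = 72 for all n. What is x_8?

Build the table forward from the leading diagonal:
Fourth differences: 72  72  72  72  72  72  72  72
Third differences: 186  258  330  402  474  546  618  690
Second differences: 176  362  620  950  1352  1826  2372  2990
First differences: 72  248  610  1230  2180  3532  5358  7730
x: 15  87  335  945  2175  4355  7887  13245

13245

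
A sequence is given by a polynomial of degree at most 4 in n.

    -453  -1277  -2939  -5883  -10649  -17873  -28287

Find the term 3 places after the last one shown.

-87429

Δ: -824, -1662, -2944, -4766, -7224, -10414
Δ²: -838, -1282, -1822, -2458, -3190
Δ³: -444, -540, -636, -732
Δ⁴: -96, -96, -96
Constant fourth difference = -96, so extend:
-732 − 96 = -828;  -3190 − 828 = -4018;  -10414 − 4018 = -14432;  -28287 − 14432 = -42719
-828 − 96 = -924;  -4018 − 924 = -4942;  -14432 − 4942 = -19374;  -42719 − 19374 = -62093
-924 − 96 = -1020;  -4942 − 1020 = -5962;  -19374 − 5962 = -25336;  -62093 − 25336 = -87429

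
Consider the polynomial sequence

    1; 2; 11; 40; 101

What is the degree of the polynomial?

3

Δ: 1, 9, 29, 61
Δ²: 8, 20, 32
Δ³: 12, 12
The third differences are constant, so the polynomial has degree 3.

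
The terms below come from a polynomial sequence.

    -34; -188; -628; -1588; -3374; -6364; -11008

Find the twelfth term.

-79828

D1: -154 , -440 , -960 , -1786 , -2990 , -4644
D2: -286 , -520 , -826 , -1204 , -1654
D3: -234 , -306 , -378 , -450
D4: -72 , -72 , -72
Fourth differences constant at -72.
-450 − 72 = -522;  -1654 − 522 = -2176;  -4644 − 2176 = -6820;  -11008 − 6820 = -17828
-522 − 72 = -594;  -2176 − 594 = -2770;  -6820 − 2770 = -9590;  -17828 − 9590 = -27418
-594 − 72 = -666;  -2770 − 666 = -3436;  -9590 − 3436 = -13026;  -27418 − 13026 = -40444
-666 − 72 = -738;  -3436 − 738 = -4174;  -13026 − 4174 = -17200;  -40444 − 17200 = -57644
-738 − 72 = -810;  -4174 − 810 = -4984;  -17200 − 4984 = -22184;  -57644 − 22184 = -79828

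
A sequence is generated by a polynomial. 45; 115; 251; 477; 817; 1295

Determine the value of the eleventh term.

70, 136, 226, 340, 478
66, 90, 114, 138
24, 24, 24
Third differences constant at 24.
138 + 24 = 162;  478 + 162 = 640;  1295 + 640 = 1935
162 + 24 = 186;  640 + 186 = 826;  1935 + 826 = 2761
186 + 24 = 210;  826 + 210 = 1036;  2761 + 1036 = 3797
210 + 24 = 234;  1036 + 234 = 1270;  3797 + 1270 = 5067
234 + 24 = 258;  1270 + 258 = 1528;  5067 + 1528 = 6595

6595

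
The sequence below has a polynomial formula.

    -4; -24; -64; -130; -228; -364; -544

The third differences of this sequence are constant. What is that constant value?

-6

Δ: -20, -40, -66, -98, -136, -180
Δ²: -20, -26, -32, -38, -44
Δ³: -6, -6, -6, -6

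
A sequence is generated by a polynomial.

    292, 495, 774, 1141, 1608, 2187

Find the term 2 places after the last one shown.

3729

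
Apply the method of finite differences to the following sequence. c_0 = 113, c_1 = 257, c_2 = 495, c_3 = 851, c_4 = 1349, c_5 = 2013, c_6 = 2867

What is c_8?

144  238  356  498  664  854
94  118  142  166  190
24  24  24  24
The third differences are constant (24).
190 + 24 = 214;  854 + 214 = 1068;  2867 + 1068 = 3935
214 + 24 = 238;  1068 + 238 = 1306;  3935 + 1306 = 5241

5241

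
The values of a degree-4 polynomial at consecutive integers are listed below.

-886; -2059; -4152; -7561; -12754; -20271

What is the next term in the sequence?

-30724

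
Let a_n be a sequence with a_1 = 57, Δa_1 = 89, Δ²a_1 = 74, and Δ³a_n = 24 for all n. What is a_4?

570

Build the table forward from the leading diagonal:
D3: 24  24  24  24
D2: 74  98  122  146
D1: 89  163  261  383
a: 57  146  309  570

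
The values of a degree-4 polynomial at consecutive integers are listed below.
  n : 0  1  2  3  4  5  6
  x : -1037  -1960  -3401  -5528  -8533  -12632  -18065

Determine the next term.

Δ: -923  -1441  -2127  -3005  -4099  -5433
Δ²: -518  -686  -878  -1094  -1334
Δ³: -168  -192  -216  -240
Δ⁴: -24  -24  -24
Constant fourth difference = -24, so extend:
-240 − 24 = -264;  -1334 − 264 = -1598;  -5433 − 1598 = -7031;  -18065 − 7031 = -25096

-25096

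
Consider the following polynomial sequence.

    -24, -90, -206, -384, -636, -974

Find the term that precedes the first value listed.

4

-66, -116, -178, -252, -338
-50, -62, -74, -86
-12, -12, -12
The third differences are constant at -12.
Work back: -50 + 12 = -38;  -66 + 38 = -28;  -24 + 28 = 4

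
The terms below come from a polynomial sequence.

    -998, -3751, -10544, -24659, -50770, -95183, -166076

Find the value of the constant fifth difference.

D1: -2753, -6793, -14115, -26111, -44413, -70893
D2: -4040, -7322, -11996, -18302, -26480
D3: -3282, -4674, -6306, -8178
D4: -1392, -1632, -1872
D5: -240, -240

-240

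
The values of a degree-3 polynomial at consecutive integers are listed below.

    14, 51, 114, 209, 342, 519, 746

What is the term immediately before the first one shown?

Δ: 37, 63, 95, 133, 177, 227
Δ²: 26, 32, 38, 44, 50
Δ³: 6, 6, 6, 6
The third differences are constant at 6.
Work back: 26 − 6 = 20;  37 − 20 = 17;  14 − 17 = -3

-3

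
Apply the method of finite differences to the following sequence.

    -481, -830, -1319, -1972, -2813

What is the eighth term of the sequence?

First differences: -349 , -489 , -653 , -841
Second differences: -140 , -164 , -188
Third differences: -24 , -24
Constant third difference = -24, so extend:
-188 − 24 = -212;  -841 − 212 = -1053;  -2813 − 1053 = -3866
-212 − 24 = -236;  -1053 − 236 = -1289;  -3866 − 1289 = -5155
-236 − 24 = -260;  -1289 − 260 = -1549;  -5155 − 1549 = -6704

-6704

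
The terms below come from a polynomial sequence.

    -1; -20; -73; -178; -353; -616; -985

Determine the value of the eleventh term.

Δ: -19  -53  -105  -175  -263  -369
Δ²: -34  -52  -70  -88  -106
Δ³: -18  -18  -18  -18
Constant third difference = -18, so extend:
-106 − 18 = -124;  -369 − 124 = -493;  -985 − 493 = -1478
-124 − 18 = -142;  -493 − 142 = -635;  -1478 − 635 = -2113
-142 − 18 = -160;  -635 − 160 = -795;  -2113 − 795 = -2908
-160 − 18 = -178;  -795 − 178 = -973;  -2908 − 973 = -3881

-3881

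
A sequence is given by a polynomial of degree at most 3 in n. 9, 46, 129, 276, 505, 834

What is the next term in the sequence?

37, 83, 147, 229, 329
46, 64, 82, 100
18, 18, 18
The third differences are constant (18).
100 + 18 = 118;  329 + 118 = 447;  834 + 447 = 1281

1281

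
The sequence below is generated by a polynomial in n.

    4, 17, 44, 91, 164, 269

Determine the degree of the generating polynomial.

13, 27, 47, 73, 105
14, 20, 26, 32
6, 6, 6
The third differences are constant, so the polynomial has degree 3.

3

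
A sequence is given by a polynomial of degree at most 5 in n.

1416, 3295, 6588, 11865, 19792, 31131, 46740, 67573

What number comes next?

Δ: 1879, 3293, 5277, 7927, 11339, 15609, 20833
Δ²: 1414, 1984, 2650, 3412, 4270, 5224
Δ³: 570, 666, 762, 858, 954
Δ⁴: 96, 96, 96, 96
The fourth differences are constant (96).
954 + 96 = 1050;  5224 + 1050 = 6274;  20833 + 6274 = 27107;  67573 + 27107 = 94680

94680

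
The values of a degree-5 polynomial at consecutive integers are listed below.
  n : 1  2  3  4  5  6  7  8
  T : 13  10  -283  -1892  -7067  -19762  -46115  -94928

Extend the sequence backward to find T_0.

Δ: -3, -293, -1609, -5175, -12695, -26353, -48813
Δ²: -290, -1316, -3566, -7520, -13658, -22460
Δ³: -1026, -2250, -3954, -6138, -8802
Δ⁴: -1224, -1704, -2184, -2664
Δ⁵: -480, -480, -480
The fifth differences are constant at -480.
Work back: -1224 + 480 = -744;  -1026 + 744 = -282;  -290 + 282 = -8;  -3 + 8 = 5;  13 − 5 = 8

8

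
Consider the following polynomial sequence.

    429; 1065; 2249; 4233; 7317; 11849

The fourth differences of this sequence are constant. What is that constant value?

48

First differences: 636, 1184, 1984, 3084, 4532
Second differences: 548, 800, 1100, 1448
Third differences: 252, 300, 348
Fourth differences: 48, 48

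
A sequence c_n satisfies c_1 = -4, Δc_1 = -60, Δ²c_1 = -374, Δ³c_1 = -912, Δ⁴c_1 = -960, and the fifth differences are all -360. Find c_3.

Build the table forward from the leading diagonal:
Δ⁵: -360  -360  -360
Δ⁴: -960  -1320  -1680
Δ³: -912  -1872  -3192
Δ²: -374  -1286  -3158
Δ: -60  -434  -1720
c: -4  -64  -498

-498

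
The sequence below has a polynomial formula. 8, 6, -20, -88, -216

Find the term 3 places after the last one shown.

Δ: -2  -26  -68  -128
Δ²: -24  -42  -60
Δ³: -18  -18
The third differences are constant (-18).
-60 − 18 = -78;  -128 − 78 = -206;  -216 − 206 = -422
-78 − 18 = -96;  -206 − 96 = -302;  -422 − 302 = -724
-96 − 18 = -114;  -302 − 114 = -416;  -724 − 416 = -1140

-1140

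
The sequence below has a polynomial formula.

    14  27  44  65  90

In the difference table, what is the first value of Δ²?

4

Δ: 13, 17, 21, 25
Δ²: 4, 4, 4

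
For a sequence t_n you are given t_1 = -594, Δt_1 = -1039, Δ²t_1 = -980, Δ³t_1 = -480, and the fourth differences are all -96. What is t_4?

-7131

Build the table forward from the leading diagonal:
Δ⁴: -96, -96, -96, -96
Δ³: -480, -576, -672, -768
Δ²: -980, -1460, -2036, -2708
Δ: -1039, -2019, -3479, -5515
t: -594, -1633, -3652, -7131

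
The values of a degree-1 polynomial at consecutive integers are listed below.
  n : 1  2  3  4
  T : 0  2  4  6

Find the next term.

8

Δ: 2  2  2
Constant first difference = 2, so extend:
6 + 2 = 8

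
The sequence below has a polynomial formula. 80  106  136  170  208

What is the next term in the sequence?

250

D1: 26, 30, 34, 38
D2: 4, 4, 4
The second differences are constant (4).
38 + 4 = 42;  208 + 42 = 250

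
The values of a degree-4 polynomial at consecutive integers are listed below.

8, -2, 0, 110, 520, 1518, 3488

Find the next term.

6910

D1: -10  2  110  410  998  1970
D2: 12  108  300  588  972
D3: 96  192  288  384
D4: 96  96  96
Constant fourth difference = 96, so extend:
384 + 96 = 480;  972 + 480 = 1452;  1970 + 1452 = 3422;  3488 + 3422 = 6910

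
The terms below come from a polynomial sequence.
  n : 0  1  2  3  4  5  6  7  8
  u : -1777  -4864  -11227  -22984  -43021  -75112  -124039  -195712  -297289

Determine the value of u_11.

-874264

D1: -3087 , -6363 , -11757 , -20037 , -32091 , -48927 , -71673 , -101577
D2: -3276 , -5394 , -8280 , -12054 , -16836 , -22746 , -29904
D3: -2118 , -2886 , -3774 , -4782 , -5910 , -7158
D4: -768 , -888 , -1008 , -1128 , -1248
D5: -120 , -120 , -120 , -120
The fifth differences are constant (-120).
-1248 − 120 = -1368;  -7158 − 1368 = -8526;  -29904 − 8526 = -38430;  -101577 − 38430 = -140007;  -297289 − 140007 = -437296
-1368 − 120 = -1488;  -8526 − 1488 = -10014;  -38430 − 10014 = -48444;  -140007 − 48444 = -188451;  -437296 − 188451 = -625747
-1488 − 120 = -1608;  -10014 − 1608 = -11622;  -48444 − 11622 = -60066;  -188451 − 60066 = -248517;  -625747 − 248517 = -874264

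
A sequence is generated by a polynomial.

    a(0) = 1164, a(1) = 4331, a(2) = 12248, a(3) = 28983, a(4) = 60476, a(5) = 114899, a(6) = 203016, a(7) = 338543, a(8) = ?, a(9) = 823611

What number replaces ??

538508

Using the first 8 terms:
Δ: 3167  7917  16735  31493  54423  88117  135527
Δ²: 4750  8818  14758  22930  33694  47410
Δ³: 4068  5940  8172  10764  13716
Δ⁴: 1872  2232  2592  2952
Δ⁵: 360  360  360
Constant fifth difference = 360.
Extend forward: 2952 + 360 = 3312;  13716 + 3312 = 17028;  47410 + 17028 = 64438;  135527 + 64438 = 199965;  338543 + 199965 = 538508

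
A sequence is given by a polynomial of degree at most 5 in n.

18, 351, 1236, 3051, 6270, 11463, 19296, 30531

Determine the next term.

46026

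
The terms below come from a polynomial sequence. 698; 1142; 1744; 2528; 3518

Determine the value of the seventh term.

Δ: 444, 602, 784, 990
Δ²: 158, 182, 206
Δ³: 24, 24
Third differences constant at 24.
206 + 24 = 230;  990 + 230 = 1220;  3518 + 1220 = 4738
230 + 24 = 254;  1220 + 254 = 1474;  4738 + 1474 = 6212

6212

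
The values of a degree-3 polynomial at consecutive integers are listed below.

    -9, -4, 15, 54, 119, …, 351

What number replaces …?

216

Using the first 5 terms:
Δ: 5, 19, 39, 65
Δ²: 14, 20, 26
Δ³: 6, 6
Constant third difference = 6.
Extend forward: 26 + 6 = 32;  65 + 32 = 97;  119 + 97 = 216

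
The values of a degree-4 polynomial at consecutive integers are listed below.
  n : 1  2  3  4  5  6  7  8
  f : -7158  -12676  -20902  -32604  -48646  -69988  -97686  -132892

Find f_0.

-3676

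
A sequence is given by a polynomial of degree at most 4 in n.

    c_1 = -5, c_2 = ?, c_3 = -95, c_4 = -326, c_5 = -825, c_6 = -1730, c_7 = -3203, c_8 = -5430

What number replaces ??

Using the last 6 terms:
D1: -231, -499, -905, -1473, -2227
D2: -268, -406, -568, -754
D3: -138, -162, -186
D4: -24, -24
Constant fourth difference = -24.
Extend backward: -138 + 24 = -114;  -268 + 114 = -154;  -231 + 154 = -77;  -95 + 77 = -18

-18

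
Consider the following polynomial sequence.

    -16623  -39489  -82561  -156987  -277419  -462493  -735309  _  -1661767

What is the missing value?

-1123911

Using the first 7 terms:
Δ: -22866, -43072, -74426, -120432, -185074, -272816
Δ²: -20206, -31354, -46006, -64642, -87742
Δ³: -11148, -14652, -18636, -23100
Δ⁴: -3504, -3984, -4464
Δ⁵: -480, -480
Constant fifth difference = -480.
Extend forward: -4464 − 480 = -4944;  -23100 − 4944 = -28044;  -87742 − 28044 = -115786;  -272816 − 115786 = -388602;  -735309 − 388602 = -1123911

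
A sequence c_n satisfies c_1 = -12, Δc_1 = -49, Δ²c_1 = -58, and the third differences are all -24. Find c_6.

Build the table forward from the leading diagonal:
Third differences: -24  -24  -24  -24  -24  -24
Second differences: -58  -82  -106  -130  -154  -178
First differences: -49  -107  -189  -295  -425  -579
c: -12  -61  -168  -357  -652  -1077

-1077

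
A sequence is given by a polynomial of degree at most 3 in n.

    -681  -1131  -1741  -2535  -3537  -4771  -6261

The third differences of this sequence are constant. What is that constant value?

-24

D1: -450, -610, -794, -1002, -1234, -1490
D2: -160, -184, -208, -232, -256
D3: -24, -24, -24, -24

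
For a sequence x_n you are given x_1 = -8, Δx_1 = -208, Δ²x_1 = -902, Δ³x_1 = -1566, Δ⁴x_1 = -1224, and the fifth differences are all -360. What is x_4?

-4904

Build the table forward from the leading diagonal:
Δ⁵: -360, -360, -360, -360
Δ⁴: -1224, -1584, -1944, -2304
Δ³: -1566, -2790, -4374, -6318
Δ²: -902, -2468, -5258, -9632
Δ: -208, -1110, -3578, -8836
x: -8, -216, -1326, -4904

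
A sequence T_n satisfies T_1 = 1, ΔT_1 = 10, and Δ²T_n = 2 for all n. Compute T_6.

Build the table forward from the leading diagonal:
Second differences: 2, 2, 2, 2, 2, 2
First differences: 10, 12, 14, 16, 18, 20
T: 1, 11, 23, 37, 53, 71

71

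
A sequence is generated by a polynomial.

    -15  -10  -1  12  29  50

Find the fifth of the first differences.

21

Δ: 5, 9, 13, 17, 21
Δ²: 4, 4, 4, 4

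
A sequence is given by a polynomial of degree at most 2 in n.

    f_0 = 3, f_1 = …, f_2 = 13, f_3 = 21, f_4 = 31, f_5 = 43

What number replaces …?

7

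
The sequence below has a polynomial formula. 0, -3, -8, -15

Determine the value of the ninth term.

-80

-3  -5  -7
-2  -2
Constant second difference = -2, so extend:
-7 − 2 = -9;  -15 − 9 = -24
-9 − 2 = -11;  -24 − 11 = -35
-11 − 2 = -13;  -35 − 13 = -48
-13 − 2 = -15;  -48 − 15 = -63
-15 − 2 = -17;  -63 − 17 = -80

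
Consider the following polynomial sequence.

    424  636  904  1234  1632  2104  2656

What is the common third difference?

First differences: 212, 268, 330, 398, 472, 552
Second differences: 56, 62, 68, 74, 80
Third differences: 6, 6, 6, 6

6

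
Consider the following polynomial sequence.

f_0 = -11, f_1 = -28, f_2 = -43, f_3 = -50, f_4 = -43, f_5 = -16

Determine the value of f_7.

122

-17  -15  -7  7  27
2  8  14  20
6  6  6
Third differences constant at 6.
20 + 6 = 26;  27 + 26 = 53;  -16 + 53 = 37
26 + 6 = 32;  53 + 32 = 85;  37 + 85 = 122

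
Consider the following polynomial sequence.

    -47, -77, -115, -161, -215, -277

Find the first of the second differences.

-8

D1: -30, -38, -46, -54, -62
D2: -8, -8, -8, -8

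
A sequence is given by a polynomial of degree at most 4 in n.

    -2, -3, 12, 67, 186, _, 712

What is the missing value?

393

Using the first 5 terms:
-1  15  55  119
16  40  64
24  24
Constant third difference = 24.
Extend forward: 64 + 24 = 88;  119 + 88 = 207;  186 + 207 = 393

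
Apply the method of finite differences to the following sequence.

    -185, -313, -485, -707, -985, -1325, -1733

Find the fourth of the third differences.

D1: -128, -172, -222, -278, -340, -408
D2: -44, -50, -56, -62, -68
D3: -6, -6, -6, -6

-6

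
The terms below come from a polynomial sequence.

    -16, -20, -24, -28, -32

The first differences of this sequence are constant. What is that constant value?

-4

First differences: -4, -4, -4, -4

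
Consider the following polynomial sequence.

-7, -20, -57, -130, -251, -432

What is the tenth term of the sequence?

-13  -37  -73  -121  -181
-24  -36  -48  -60
-12  -12  -12
The third differences are constant (-12).
-60 − 12 = -72;  -181 − 72 = -253;  -432 − 253 = -685
-72 − 12 = -84;  -253 − 84 = -337;  -685 − 337 = -1022
-84 − 12 = -96;  -337 − 96 = -433;  -1022 − 433 = -1455
-96 − 12 = -108;  -433 − 108 = -541;  -1455 − 541 = -1996

-1996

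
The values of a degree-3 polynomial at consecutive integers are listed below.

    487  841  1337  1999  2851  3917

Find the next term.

5221

First differences: 354  496  662  852  1066
Second differences: 142  166  190  214
Third differences: 24  24  24
Third differences constant at 24.
214 + 24 = 238;  1066 + 238 = 1304;  3917 + 1304 = 5221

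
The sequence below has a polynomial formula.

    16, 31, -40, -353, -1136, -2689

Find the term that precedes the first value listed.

-1

15, -71, -313, -783, -1553
-86, -242, -470, -770
-156, -228, -300
-72, -72
The fourth differences are constant at -72.
Work back: -156 + 72 = -84;  -86 + 84 = -2;  15 + 2 = 17;  16 − 17 = -1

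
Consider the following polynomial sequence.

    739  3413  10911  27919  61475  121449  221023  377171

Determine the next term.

611139

Δ: 2674, 7498, 17008, 33556, 59974, 99574, 156148
Δ²: 4824, 9510, 16548, 26418, 39600, 56574
Δ³: 4686, 7038, 9870, 13182, 16974
Δ⁴: 2352, 2832, 3312, 3792
Δ⁵: 480, 480, 480
The fifth differences are constant (480).
3792 + 480 = 4272;  16974 + 4272 = 21246;  56574 + 21246 = 77820;  156148 + 77820 = 233968;  377171 + 233968 = 611139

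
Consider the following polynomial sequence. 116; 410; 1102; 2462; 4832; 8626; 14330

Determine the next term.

22502

D1: 294, 692, 1360, 2370, 3794, 5704
D2: 398, 668, 1010, 1424, 1910
D3: 270, 342, 414, 486
D4: 72, 72, 72
The fourth differences are constant (72).
486 + 72 = 558;  1910 + 558 = 2468;  5704 + 2468 = 8172;  14330 + 8172 = 22502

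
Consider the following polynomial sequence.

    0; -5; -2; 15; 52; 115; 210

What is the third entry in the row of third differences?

Δ: -5, 3, 17, 37, 63, 95
Δ²: 8, 14, 20, 26, 32
Δ³: 6, 6, 6, 6

6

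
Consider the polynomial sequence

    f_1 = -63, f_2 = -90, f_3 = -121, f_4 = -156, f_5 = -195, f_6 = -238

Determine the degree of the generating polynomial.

2

First differences: -27, -31, -35, -39, -43
Second differences: -4, -4, -4, -4
The second differences are constant, so the polynomial has degree 2.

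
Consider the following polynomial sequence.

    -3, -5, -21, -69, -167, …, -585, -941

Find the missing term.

-333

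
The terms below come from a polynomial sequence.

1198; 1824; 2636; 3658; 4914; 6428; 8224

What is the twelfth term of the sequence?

626, 812, 1022, 1256, 1514, 1796
186, 210, 234, 258, 282
24, 24, 24, 24
The third differences are constant (24).
282 + 24 = 306;  1796 + 306 = 2102;  8224 + 2102 = 10326
306 + 24 = 330;  2102 + 330 = 2432;  10326 + 2432 = 12758
330 + 24 = 354;  2432 + 354 = 2786;  12758 + 2786 = 15544
354 + 24 = 378;  2786 + 378 = 3164;  15544 + 3164 = 18708
378 + 24 = 402;  3164 + 402 = 3566;  18708 + 3566 = 22274

22274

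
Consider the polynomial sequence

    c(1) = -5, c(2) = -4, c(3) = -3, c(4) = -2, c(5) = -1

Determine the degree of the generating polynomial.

1

First differences: 1, 1, 1, 1
The first differences are constant, so the polynomial has degree 1.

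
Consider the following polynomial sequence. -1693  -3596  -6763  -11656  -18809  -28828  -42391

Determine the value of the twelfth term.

Δ: -1903 , -3167 , -4893 , -7153 , -10019 , -13563
Δ²: -1264 , -1726 , -2260 , -2866 , -3544
Δ³: -462 , -534 , -606 , -678
Δ⁴: -72 , -72 , -72
Fourth differences constant at -72.
-678 − 72 = -750;  -3544 − 750 = -4294;  -13563 − 4294 = -17857;  -42391 − 17857 = -60248
-750 − 72 = -822;  -4294 − 822 = -5116;  -17857 − 5116 = -22973;  -60248 − 22973 = -83221
-822 − 72 = -894;  -5116 − 894 = -6010;  -22973 − 6010 = -28983;  -83221 − 28983 = -112204
-894 − 72 = -966;  -6010 − 966 = -6976;  -28983 − 6976 = -35959;  -112204 − 35959 = -148163
-966 − 72 = -1038;  -6976 − 1038 = -8014;  -35959 − 8014 = -43973;  -148163 − 43973 = -192136

-192136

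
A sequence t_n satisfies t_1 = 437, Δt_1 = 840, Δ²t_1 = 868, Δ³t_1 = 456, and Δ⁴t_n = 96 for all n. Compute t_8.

Build the table forward from the leading diagonal:
Fourth differences: 96  96  96  96  96  96  96  96
Third differences: 456  552  648  744  840  936  1032  1128
Second differences: 868  1324  1876  2524  3268  4108  5044  6076
First differences: 840  1708  3032  4908  7432  10700  14808  19852
t: 437  1277  2985  6017  10925  18357  29057  43865

43865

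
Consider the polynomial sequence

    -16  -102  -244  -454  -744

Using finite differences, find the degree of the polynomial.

3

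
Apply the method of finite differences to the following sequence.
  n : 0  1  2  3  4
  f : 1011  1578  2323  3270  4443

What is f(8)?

11875

D1: 567, 745, 947, 1173
D2: 178, 202, 226
D3: 24, 24
The third differences are constant (24).
226 + 24 = 250;  1173 + 250 = 1423;  4443 + 1423 = 5866
250 + 24 = 274;  1423 + 274 = 1697;  5866 + 1697 = 7563
274 + 24 = 298;  1697 + 298 = 1995;  7563 + 1995 = 9558
298 + 24 = 322;  1995 + 322 = 2317;  9558 + 2317 = 11875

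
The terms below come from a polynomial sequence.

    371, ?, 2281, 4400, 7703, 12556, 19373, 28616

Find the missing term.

Using the last 6 terms:
Δ: 2119  3303  4853  6817  9243
Δ²: 1184  1550  1964  2426
Δ³: 366  414  462
Δ⁴: 48  48
Constant fourth difference = 48.
Extend backward: 366 − 48 = 318;  1184 − 318 = 866;  2119 − 866 = 1253;  2281 − 1253 = 1028

1028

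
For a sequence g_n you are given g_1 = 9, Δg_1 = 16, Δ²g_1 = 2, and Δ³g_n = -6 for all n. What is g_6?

Build the table forward from the leading diagonal:
Third differences: -6, -6, -6, -6, -6, -6
Second differences: 2, -4, -10, -16, -22, -28
First differences: 16, 18, 14, 4, -12, -34
g: 9, 25, 43, 57, 61, 49

49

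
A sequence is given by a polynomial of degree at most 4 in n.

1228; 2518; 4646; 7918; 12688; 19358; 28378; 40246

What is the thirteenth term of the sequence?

163096

D1: 1290 , 2128 , 3272 , 4770 , 6670 , 9020 , 11868
D2: 838 , 1144 , 1498 , 1900 , 2350 , 2848
D3: 306 , 354 , 402 , 450 , 498
D4: 48 , 48 , 48 , 48
Fourth differences constant at 48.
498 + 48 = 546;  2848 + 546 = 3394;  11868 + 3394 = 15262;  40246 + 15262 = 55508
546 + 48 = 594;  3394 + 594 = 3988;  15262 + 3988 = 19250;  55508 + 19250 = 74758
594 + 48 = 642;  3988 + 642 = 4630;  19250 + 4630 = 23880;  74758 + 23880 = 98638
642 + 48 = 690;  4630 + 690 = 5320;  23880 + 5320 = 29200;  98638 + 29200 = 127838
690 + 48 = 738;  5320 + 738 = 6058;  29200 + 6058 = 35258;  127838 + 35258 = 163096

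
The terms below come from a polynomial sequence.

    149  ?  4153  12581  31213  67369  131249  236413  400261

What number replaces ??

1009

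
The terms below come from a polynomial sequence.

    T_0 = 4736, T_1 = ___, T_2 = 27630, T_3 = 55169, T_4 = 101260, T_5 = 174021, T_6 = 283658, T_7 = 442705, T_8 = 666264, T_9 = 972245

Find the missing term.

Using the last 8 terms:
D1: 27539  46091  72761  109637  159047  223559  305981
D2: 18552  26670  36876  49410  64512  82422
D3: 8118  10206  12534  15102  17910
D4: 2088  2328  2568  2808
D5: 240  240  240
Constant fifth difference = 240.
Extend backward: 2088 − 240 = 1848;  8118 − 1848 = 6270;  18552 − 6270 = 12282;  27539 − 12282 = 15257;  27630 − 15257 = 12373

12373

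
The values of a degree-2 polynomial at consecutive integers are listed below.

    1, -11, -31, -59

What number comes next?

D1: -12, -20, -28
D2: -8, -8
Constant second difference = -8, so extend:
-28 − 8 = -36;  -59 − 36 = -95

-95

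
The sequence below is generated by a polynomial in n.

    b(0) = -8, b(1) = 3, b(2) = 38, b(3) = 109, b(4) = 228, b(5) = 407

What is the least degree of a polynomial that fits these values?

3

11, 35, 71, 119, 179
24, 36, 48, 60
12, 12, 12
The third differences are constant, so the polynomial has degree 3.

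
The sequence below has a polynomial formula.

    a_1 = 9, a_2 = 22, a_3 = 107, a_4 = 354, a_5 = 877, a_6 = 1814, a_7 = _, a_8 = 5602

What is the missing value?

Using the first 6 terms:
13, 85, 247, 523, 937
72, 162, 276, 414
90, 114, 138
24, 24
Constant fourth difference = 24.
Extend forward: 138 + 24 = 162;  414 + 162 = 576;  937 + 576 = 1513;  1814 + 1513 = 3327

3327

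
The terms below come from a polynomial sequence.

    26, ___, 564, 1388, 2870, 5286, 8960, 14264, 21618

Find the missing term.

170

Using the last 7 terms:
First differences: 824, 1482, 2416, 3674, 5304, 7354
Second differences: 658, 934, 1258, 1630, 2050
Third differences: 276, 324, 372, 420
Fourth differences: 48, 48, 48
Constant fourth difference = 48.
Extend backward: 276 − 48 = 228;  658 − 228 = 430;  824 − 430 = 394;  564 − 394 = 170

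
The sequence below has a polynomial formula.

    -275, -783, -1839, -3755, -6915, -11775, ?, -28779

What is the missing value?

-18863

Using the first 6 terms:
-508, -1056, -1916, -3160, -4860
-548, -860, -1244, -1700
-312, -384, -456
-72, -72
Constant fourth difference = -72.
Extend forward: -456 − 72 = -528;  -1700 − 528 = -2228;  -4860 − 2228 = -7088;  -11775 − 7088 = -18863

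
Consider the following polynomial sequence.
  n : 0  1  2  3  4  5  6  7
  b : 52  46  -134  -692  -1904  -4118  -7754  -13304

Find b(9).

-32474

First differences: -6, -180, -558, -1212, -2214, -3636, -5550
Second differences: -174, -378, -654, -1002, -1422, -1914
Third differences: -204, -276, -348, -420, -492
Fourth differences: -72, -72, -72, -72
The fourth differences are constant (-72).
-492 − 72 = -564;  -1914 − 564 = -2478;  -5550 − 2478 = -8028;  -13304 − 8028 = -21332
-564 − 72 = -636;  -2478 − 636 = -3114;  -8028 − 3114 = -11142;  -21332 − 11142 = -32474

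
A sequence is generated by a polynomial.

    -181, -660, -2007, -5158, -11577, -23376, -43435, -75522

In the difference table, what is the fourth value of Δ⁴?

-888

D1: -479, -1347, -3151, -6419, -11799, -20059, -32087
D2: -868, -1804, -3268, -5380, -8260, -12028
D3: -936, -1464, -2112, -2880, -3768
D4: -528, -648, -768, -888
D5: -120, -120, -120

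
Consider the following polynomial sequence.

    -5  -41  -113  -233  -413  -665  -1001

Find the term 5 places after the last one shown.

-4361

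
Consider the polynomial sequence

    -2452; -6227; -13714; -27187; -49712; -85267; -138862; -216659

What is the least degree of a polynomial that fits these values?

5

-3775, -7487, -13473, -22525, -35555, -53595, -77797
-3712, -5986, -9052, -13030, -18040, -24202
-2274, -3066, -3978, -5010, -6162
-792, -912, -1032, -1152
-120, -120, -120
The fifth differences are constant, so the polynomial has degree 5.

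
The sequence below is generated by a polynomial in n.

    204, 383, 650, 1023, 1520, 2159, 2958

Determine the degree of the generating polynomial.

3

179, 267, 373, 497, 639, 799
88, 106, 124, 142, 160
18, 18, 18, 18
The third differences are constant, so the polynomial has degree 3.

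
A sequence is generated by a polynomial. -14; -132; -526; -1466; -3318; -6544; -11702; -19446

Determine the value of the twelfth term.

-92722

Δ: -118, -394, -940, -1852, -3226, -5158, -7744
Δ²: -276, -546, -912, -1374, -1932, -2586
Δ³: -270, -366, -462, -558, -654
Δ⁴: -96, -96, -96, -96
Fourth differences constant at -96.
-654 − 96 = -750;  -2586 − 750 = -3336;  -7744 − 3336 = -11080;  -19446 − 11080 = -30526
-750 − 96 = -846;  -3336 − 846 = -4182;  -11080 − 4182 = -15262;  -30526 − 15262 = -45788
-846 − 96 = -942;  -4182 − 942 = -5124;  -15262 − 5124 = -20386;  -45788 − 20386 = -66174
-942 − 96 = -1038;  -5124 − 1038 = -6162;  -20386 − 6162 = -26548;  -66174 − 26548 = -92722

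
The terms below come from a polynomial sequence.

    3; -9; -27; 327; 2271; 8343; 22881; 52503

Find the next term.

Δ: -12  -18  354  1944  6072  14538  29622
Δ²: -6  372  1590  4128  8466  15084
Δ³: 378  1218  2538  4338  6618
Δ⁴: 840  1320  1800  2280
Δ⁵: 480  480  480
Fifth differences constant at 480.
2280 + 480 = 2760;  6618 + 2760 = 9378;  15084 + 9378 = 24462;  29622 + 24462 = 54084;  52503 + 54084 = 106587

106587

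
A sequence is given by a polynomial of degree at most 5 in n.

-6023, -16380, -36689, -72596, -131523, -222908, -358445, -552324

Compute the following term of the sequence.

-821471

-10357 , -20309 , -35907 , -58927 , -91385 , -135537 , -193879
-9952 , -15598 , -23020 , -32458 , -44152 , -58342
-5646 , -7422 , -9438 , -11694 , -14190
-1776 , -2016 , -2256 , -2496
-240 , -240 , -240
Constant fifth difference = -240, so extend:
-2496 − 240 = -2736;  -14190 − 2736 = -16926;  -58342 − 16926 = -75268;  -193879 − 75268 = -269147;  -552324 − 269147 = -821471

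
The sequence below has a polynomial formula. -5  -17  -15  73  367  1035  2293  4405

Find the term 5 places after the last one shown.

40375

First differences: -12  2  88  294  668  1258  2112
Second differences: 14  86  206  374  590  854
Third differences: 72  120  168  216  264
Fourth differences: 48  48  48  48
Fourth differences constant at 48.
264 + 48 = 312;  854 + 312 = 1166;  2112 + 1166 = 3278;  4405 + 3278 = 7683
312 + 48 = 360;  1166 + 360 = 1526;  3278 + 1526 = 4804;  7683 + 4804 = 12487
360 + 48 = 408;  1526 + 408 = 1934;  4804 + 1934 = 6738;  12487 + 6738 = 19225
408 + 48 = 456;  1934 + 456 = 2390;  6738 + 2390 = 9128;  19225 + 9128 = 28353
456 + 48 = 504;  2390 + 504 = 2894;  9128 + 2894 = 12022;  28353 + 12022 = 40375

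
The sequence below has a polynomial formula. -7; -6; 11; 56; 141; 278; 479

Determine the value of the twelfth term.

2864

First differences: 1 , 17 , 45 , 85 , 137 , 201
Second differences: 16 , 28 , 40 , 52 , 64
Third differences: 12 , 12 , 12 , 12
Third differences constant at 12.
64 + 12 = 76;  201 + 76 = 277;  479 + 277 = 756
76 + 12 = 88;  277 + 88 = 365;  756 + 365 = 1121
88 + 12 = 100;  365 + 100 = 465;  1121 + 465 = 1586
100 + 12 = 112;  465 + 112 = 577;  1586 + 577 = 2163
112 + 12 = 124;  577 + 124 = 701;  2163 + 701 = 2864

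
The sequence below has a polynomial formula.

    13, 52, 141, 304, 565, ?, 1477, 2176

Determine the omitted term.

Using the first 5 terms:
39  89  163  261
50  74  98
24  24
Constant third difference = 24.
Extend forward: 98 + 24 = 122;  261 + 122 = 383;  565 + 383 = 948

948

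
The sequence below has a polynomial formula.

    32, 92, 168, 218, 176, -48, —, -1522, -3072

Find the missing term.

Using the first 6 terms:
Δ: 60  76  50  -42  -224
Δ²: 16  -26  -92  -182
Δ³: -42  -66  -90
Δ⁴: -24  -24
Constant fourth difference = -24.
Extend forward: -90 − 24 = -114;  -182 − 114 = -296;  -224 − 296 = -520;  -48 − 520 = -568

-568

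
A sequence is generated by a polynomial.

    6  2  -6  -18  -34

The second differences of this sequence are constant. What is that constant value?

D1: -4, -8, -12, -16
D2: -4, -4, -4

-4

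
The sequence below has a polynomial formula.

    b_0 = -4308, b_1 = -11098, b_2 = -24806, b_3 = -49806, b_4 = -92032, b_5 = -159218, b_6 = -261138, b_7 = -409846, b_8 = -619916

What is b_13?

-3307426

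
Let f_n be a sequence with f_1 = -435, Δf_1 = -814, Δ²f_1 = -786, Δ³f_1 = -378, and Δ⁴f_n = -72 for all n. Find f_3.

Build the table forward from the leading diagonal:
Fourth differences: -72  -72  -72
Third differences: -378  -450  -522
Second differences: -786  -1164  -1614
First differences: -814  -1600  -2764
f: -435  -1249  -2849

-2849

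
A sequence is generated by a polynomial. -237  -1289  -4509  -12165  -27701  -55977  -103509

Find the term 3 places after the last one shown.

D1: -1052, -3220, -7656, -15536, -28276, -47532
D2: -2168, -4436, -7880, -12740, -19256
D3: -2268, -3444, -4860, -6516
D4: -1176, -1416, -1656
D5: -240, -240
The fifth differences are constant (-240).
-1656 − 240 = -1896;  -6516 − 1896 = -8412;  -19256 − 8412 = -27668;  -47532 − 27668 = -75200;  -103509 − 75200 = -178709
-1896 − 240 = -2136;  -8412 − 2136 = -10548;  -27668 − 10548 = -38216;  -75200 − 38216 = -113416;  -178709 − 113416 = -292125
-2136 − 240 = -2376;  -10548 − 2376 = -12924;  -38216 − 12924 = -51140;  -113416 − 51140 = -164556;  -292125 − 164556 = -456681

-456681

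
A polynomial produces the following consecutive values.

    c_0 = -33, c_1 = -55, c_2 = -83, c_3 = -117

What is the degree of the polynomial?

2

D1: -22, -28, -34
D2: -6, -6
The second differences are constant, so the polynomial has degree 2.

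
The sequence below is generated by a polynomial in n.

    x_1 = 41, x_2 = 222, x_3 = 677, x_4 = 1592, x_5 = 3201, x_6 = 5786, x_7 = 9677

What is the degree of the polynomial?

4

181, 455, 915, 1609, 2585, 3891
274, 460, 694, 976, 1306
186, 234, 282, 330
48, 48, 48
The fourth differences are constant, so the polynomial has degree 4.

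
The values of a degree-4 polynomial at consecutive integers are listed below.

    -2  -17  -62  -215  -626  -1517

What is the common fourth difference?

-72

D1: -15, -45, -153, -411, -891
D2: -30, -108, -258, -480
D3: -78, -150, -222
D4: -72, -72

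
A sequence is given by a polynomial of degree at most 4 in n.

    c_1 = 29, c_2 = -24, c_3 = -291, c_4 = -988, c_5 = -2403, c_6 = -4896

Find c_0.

12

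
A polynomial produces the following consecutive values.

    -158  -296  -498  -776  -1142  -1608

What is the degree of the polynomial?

3

D1: -138, -202, -278, -366, -466
D2: -64, -76, -88, -100
D3: -12, -12, -12
The third differences are constant, so the polynomial has degree 3.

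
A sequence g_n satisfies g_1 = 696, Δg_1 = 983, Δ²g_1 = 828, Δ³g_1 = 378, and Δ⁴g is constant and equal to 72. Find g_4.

6507

Build the table forward from the leading diagonal:
Δ⁴: 72  72  72  72
Δ³: 378  450  522  594
Δ²: 828  1206  1656  2178
Δ: 983  1811  3017  4673
g: 696  1679  3490  6507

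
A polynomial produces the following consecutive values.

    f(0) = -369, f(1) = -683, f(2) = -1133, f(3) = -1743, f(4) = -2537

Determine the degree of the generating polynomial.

Δ: -314, -450, -610, -794
Δ²: -136, -160, -184
Δ³: -24, -24
The third differences are constant, so the polynomial has degree 3.

3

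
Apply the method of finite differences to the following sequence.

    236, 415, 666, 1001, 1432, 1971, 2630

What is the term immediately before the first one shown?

117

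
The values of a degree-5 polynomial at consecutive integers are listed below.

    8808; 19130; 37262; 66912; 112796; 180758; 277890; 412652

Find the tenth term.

First differences: 10322  18132  29650  45884  67962  97132  134762
Second differences: 7810  11518  16234  22078  29170  37630
Third differences: 3708  4716  5844  7092  8460
Fourth differences: 1008  1128  1248  1368
Fifth differences: 120  120  120
The fifth differences are constant (120).
1368 + 120 = 1488;  8460 + 1488 = 9948;  37630 + 9948 = 47578;  134762 + 47578 = 182340;  412652 + 182340 = 594992
1488 + 120 = 1608;  9948 + 1608 = 11556;  47578 + 11556 = 59134;  182340 + 59134 = 241474;  594992 + 241474 = 836466

836466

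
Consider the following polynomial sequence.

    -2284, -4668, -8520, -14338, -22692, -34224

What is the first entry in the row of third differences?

-498

Δ: -2384, -3852, -5818, -8354, -11532
Δ²: -1468, -1966, -2536, -3178
Δ³: -498, -570, -642
Δ⁴: -72, -72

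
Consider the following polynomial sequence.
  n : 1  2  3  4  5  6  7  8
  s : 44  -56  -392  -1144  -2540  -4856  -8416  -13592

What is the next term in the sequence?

Δ: -100, -336, -752, -1396, -2316, -3560, -5176
Δ²: -236, -416, -644, -920, -1244, -1616
Δ³: -180, -228, -276, -324, -372
Δ⁴: -48, -48, -48, -48
Fourth differences constant at -48.
-372 − 48 = -420;  -1616 − 420 = -2036;  -5176 − 2036 = -7212;  -13592 − 7212 = -20804

-20804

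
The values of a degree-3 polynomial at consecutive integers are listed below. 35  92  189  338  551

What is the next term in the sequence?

840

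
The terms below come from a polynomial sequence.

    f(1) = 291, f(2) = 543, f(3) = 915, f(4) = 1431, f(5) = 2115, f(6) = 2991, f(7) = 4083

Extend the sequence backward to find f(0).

135

Δ: 252, 372, 516, 684, 876, 1092
Δ²: 120, 144, 168, 192, 216
Δ³: 24, 24, 24, 24
The third differences are constant at 24.
Work back: 120 − 24 = 96;  252 − 96 = 156;  291 − 156 = 135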